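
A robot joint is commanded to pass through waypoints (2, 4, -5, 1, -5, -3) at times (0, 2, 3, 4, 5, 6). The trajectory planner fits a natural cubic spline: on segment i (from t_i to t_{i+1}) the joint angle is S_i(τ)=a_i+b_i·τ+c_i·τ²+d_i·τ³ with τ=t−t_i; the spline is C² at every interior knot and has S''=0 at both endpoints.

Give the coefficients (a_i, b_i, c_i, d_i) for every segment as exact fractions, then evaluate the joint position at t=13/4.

Δ: Δ0=1, Δ1=-9, Δ2=6, Δ3=-6, Δ4=2
row 1: diag=6, rhs=-60; c'=1/6, d'=-10
row 2: denom=4−1·1/6=23/6; d'=(90−1·-10)/(23/6)=600/23
row 3: denom=4−1·6/23=86/23; d'=(-72−1·600/23)/(86/23)=-1128/43
row 4: denom=4−1·23/86=321/86; d'=(48−1·-1128/43)/(321/86)=2128/107
back: M4=2128/107
back: M3=-1128/43−23/86·2128/107=-3376/107
back: M2=600/23−6/23·-3376/107=3672/107
back: M1=-10−1/6·3672/107=-1682/107
M: M0=0, M1=-1682/107, M2=3672/107, M3=-3376/107, M4=2128/107, M5=0
seg 0: a=2, c=M0/2=0, d=(M1−M0)/(6·2)=-841/642, b=Δ0−h0·(2M0+M1)/6=2003/321
seg 1: a=4, c=M1/2=-841/107, d=(M2−M1)/(6·1)=2677/321, b=Δ1−h1·(2M1+M2)/6=-3043/321
seg 2: a=-5, c=M2/2=1836/107, d=(M3−M2)/(6·1)=-3524/321, b=Δ2−h2·(2M2+M3)/6=-58/321
seg 3: a=1, c=M3/2=-1688/107, d=(M4−M3)/(6·1)=2752/321, b=Δ3−h3·(2M3+M4)/6=386/321
seg 4: a=-5, c=M4/2=1064/107, d=(M5−M4)/(6·1)=-1064/321, b=Δ4−h4·(2M4+M5)/6=-1486/321
t_q=13/4 → seg 2, τ=1/4; S=-5+-58/321·τ+1836/107·τ²+-3524/321·τ³=-7095/1712

  seg 0: a=2 b=2003/321 c=0 d=-841/642
  seg 1: a=4 b=-3043/321 c=-841/107 d=2677/321
  seg 2: a=-5 b=-58/321 c=1836/107 d=-3524/321
  seg 3: a=1 b=386/321 c=-1688/107 d=2752/321
  seg 4: a=-5 b=-1486/321 c=1064/107 d=-1064/321
S(13/4) = -7095/1712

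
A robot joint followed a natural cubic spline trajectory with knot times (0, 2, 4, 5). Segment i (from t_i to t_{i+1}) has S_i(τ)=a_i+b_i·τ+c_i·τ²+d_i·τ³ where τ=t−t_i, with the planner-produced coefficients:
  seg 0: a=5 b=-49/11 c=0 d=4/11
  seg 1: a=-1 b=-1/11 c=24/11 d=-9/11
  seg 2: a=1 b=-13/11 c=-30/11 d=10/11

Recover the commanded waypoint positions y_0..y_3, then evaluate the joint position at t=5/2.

y_0=5 y_1=-1 y_2=1 y_3=-2
S(5/2) = -53/88

y_0 = S_0(0) = a_0 = 5
y_1 = S_1(0) = a_1 = -1
y_2 = S_2(0) = a_2 = 1
y_3 = S_2(1) = -2
t_q=5/2 is in segment 1 (τ=1/2); S_1(τ)=-53/88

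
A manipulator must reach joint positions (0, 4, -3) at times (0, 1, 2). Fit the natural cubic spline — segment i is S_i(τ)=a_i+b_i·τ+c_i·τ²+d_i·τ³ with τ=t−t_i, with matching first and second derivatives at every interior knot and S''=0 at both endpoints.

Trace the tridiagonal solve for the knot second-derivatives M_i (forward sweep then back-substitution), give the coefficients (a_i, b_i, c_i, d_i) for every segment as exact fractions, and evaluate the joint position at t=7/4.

  seg 0: a=0 b=27/4 c=0 d=-11/4
  seg 1: a=4 b=-3/2 c=-33/4 d=11/4
S(7/4) = -155/256

Δ: Δ0=4, Δ1=-7
row 1: diag=4, rhs=-66; c'=1/4, d'=-33/2
back: M1=-33/2
M: M0=0, M1=-33/2, M2=0
seg 0: a=0, c=M0/2=0, d=(M1−M0)/(6·1)=-11/4, b=Δ0−h0·(2M0+M1)/6=27/4
seg 1: a=4, c=M1/2=-33/4, d=(M2−M1)/(6·1)=11/4, b=Δ1−h1·(2M1+M2)/6=-3/2
t_q=7/4 → seg 1, τ=3/4; S=4+-3/2·τ+-33/4·τ²+11/4·τ³=-155/256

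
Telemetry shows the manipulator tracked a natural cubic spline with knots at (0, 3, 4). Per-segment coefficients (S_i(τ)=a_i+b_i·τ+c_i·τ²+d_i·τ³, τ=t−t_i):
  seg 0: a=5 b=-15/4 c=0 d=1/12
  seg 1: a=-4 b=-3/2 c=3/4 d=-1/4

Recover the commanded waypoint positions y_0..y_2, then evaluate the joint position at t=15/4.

y_0=5 y_1=-4 y_2=-5
S(15/4) = -1231/256

y_0 = S_0(0) = a_0 = 5
y_1 = S_1(0) = a_1 = -4
y_2 = S_1(1) = -5
t_q=15/4 is in segment 1 (τ=3/4); S_1(τ)=-1231/256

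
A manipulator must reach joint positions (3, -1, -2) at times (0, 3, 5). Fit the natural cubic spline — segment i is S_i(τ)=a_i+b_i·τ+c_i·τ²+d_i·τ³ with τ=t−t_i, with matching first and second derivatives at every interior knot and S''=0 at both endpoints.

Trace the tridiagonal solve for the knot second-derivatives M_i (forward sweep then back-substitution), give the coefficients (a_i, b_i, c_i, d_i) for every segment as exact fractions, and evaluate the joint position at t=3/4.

Δ: Δ0=-4/3, Δ1=-1/2
row 1: diag=10, rhs=5; c'=1/5, d'=1/2
back: M1=1/2
M: M0=0, M1=1/2, M2=0
seg 0: a=3, c=M0/2=0, d=(M1−M0)/(6·3)=1/36, b=Δ0−h0·(2M0+M1)/6=-19/12
seg 1: a=-1, c=M1/2=1/4, d=(M2−M1)/(6·2)=-1/24, b=Δ1−h1·(2M1+M2)/6=-5/6
t_q=3/4 → seg 0, τ=3/4; S=3+-19/12·τ+0·τ²+1/36·τ³=467/256

  seg 0: a=3 b=-19/12 c=0 d=1/36
  seg 1: a=-1 b=-5/6 c=1/4 d=-1/24
S(3/4) = 467/256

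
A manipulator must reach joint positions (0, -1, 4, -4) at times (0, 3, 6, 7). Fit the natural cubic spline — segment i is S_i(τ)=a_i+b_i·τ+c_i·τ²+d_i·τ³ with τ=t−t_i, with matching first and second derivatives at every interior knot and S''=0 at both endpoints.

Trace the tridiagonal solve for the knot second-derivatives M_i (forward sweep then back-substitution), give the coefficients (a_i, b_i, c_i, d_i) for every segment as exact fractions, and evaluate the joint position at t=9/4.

  seg 0: a=0 b=-164/87 c=0 d=5/29
  seg 1: a=-1 b=241/87 c=45/29 d=-167/261
  seg 2: a=4 b=-452/87 c=-122/29 d=122/87
S(9/4) = -4227/1856

Δ: Δ0=-1/3, Δ1=5/3, Δ2=-8
row 1: diag=12, rhs=12; c'=1/4, d'=1
row 2: denom=8−3·1/4=29/4; d'=(-58−3·1)/(29/4)=-244/29
back: M2=-244/29
back: M1=1−1/4·-244/29=90/29
M: M0=0, M1=90/29, M2=-244/29, M3=0
seg 0: a=0, c=M0/2=0, d=(M1−M0)/(6·3)=5/29, b=Δ0−h0·(2M0+M1)/6=-164/87
seg 1: a=-1, c=M1/2=45/29, d=(M2−M1)/(6·3)=-167/261, b=Δ1−h1·(2M1+M2)/6=241/87
seg 2: a=4, c=M2/2=-122/29, d=(M3−M2)/(6·1)=122/87, b=Δ2−h2·(2M2+M3)/6=-452/87
t_q=9/4 → seg 0, τ=9/4; S=0+-164/87·τ+0·τ²+5/29·τ³=-4227/1856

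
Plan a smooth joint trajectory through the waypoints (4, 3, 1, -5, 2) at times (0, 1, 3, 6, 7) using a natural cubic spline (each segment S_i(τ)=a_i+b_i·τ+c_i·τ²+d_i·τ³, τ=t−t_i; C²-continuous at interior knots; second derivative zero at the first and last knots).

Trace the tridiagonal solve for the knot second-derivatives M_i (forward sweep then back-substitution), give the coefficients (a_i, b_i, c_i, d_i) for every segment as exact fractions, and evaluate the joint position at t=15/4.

Δ: Δ0=-1, Δ1=-1, Δ2=-2, Δ3=7
row 1: diag=6, rhs=0; c'=1/3, d'=0
row 2: denom=10−2·1/3=28/3; d'=(-6−2·0)/(28/3)=-9/14
row 3: denom=8−3·9/28=197/28; d'=(54−3·-9/14)/(197/28)=1566/197
back: M3=1566/197
back: M2=-9/14−9/28·1566/197=-630/197
back: M1=0−1/3·-630/197=210/197
M: M0=0, M1=210/197, M2=-630/197, M3=1566/197, M4=0
seg 0: a=4, c=M0/2=0, d=(M1−M0)/(6·1)=35/197, b=Δ0−h0·(2M0+M1)/6=-232/197
seg 1: a=3, c=M1/2=105/197, d=(M2−M1)/(6·2)=-70/197, b=Δ1−h1·(2M1+M2)/6=-127/197
seg 2: a=1, c=M2/2=-315/197, d=(M3−M2)/(6·3)=122/197, b=Δ2−h2·(2M2+M3)/6=-547/197
seg 3: a=-5, c=M3/2=783/197, d=(M4−M3)/(6·1)=-261/197, b=Δ3−h3·(2M3+M4)/6=857/197
t_q=15/4 → seg 2, τ=3/4; S=1+-547/197·τ+-315/197·τ²+122/197·τ³=-10847/6304

  seg 0: a=4 b=-232/197 c=0 d=35/197
  seg 1: a=3 b=-127/197 c=105/197 d=-70/197
  seg 2: a=1 b=-547/197 c=-315/197 d=122/197
  seg 3: a=-5 b=857/197 c=783/197 d=-261/197
S(15/4) = -10847/6304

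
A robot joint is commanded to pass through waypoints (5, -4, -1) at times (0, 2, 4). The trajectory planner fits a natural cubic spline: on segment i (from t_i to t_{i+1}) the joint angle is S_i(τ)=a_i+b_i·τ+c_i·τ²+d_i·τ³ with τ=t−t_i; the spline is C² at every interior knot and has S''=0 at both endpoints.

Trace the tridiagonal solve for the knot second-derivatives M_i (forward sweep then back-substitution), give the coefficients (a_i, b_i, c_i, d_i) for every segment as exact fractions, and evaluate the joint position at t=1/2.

  seg 0: a=5 b=-6 c=0 d=3/8
  seg 1: a=-4 b=-3/2 c=9/4 d=-3/8
S(1/2) = 131/64

Δ: Δ0=-9/2, Δ1=3/2
row 1: diag=8, rhs=36; c'=1/4, d'=9/2
back: M1=9/2
M: M0=0, M1=9/2, M2=0
seg 0: a=5, c=M0/2=0, d=(M1−M0)/(6·2)=3/8, b=Δ0−h0·(2M0+M1)/6=-6
seg 1: a=-4, c=M1/2=9/4, d=(M2−M1)/(6·2)=-3/8, b=Δ1−h1·(2M1+M2)/6=-3/2
t_q=1/2 → seg 0, τ=1/2; S=5+-6·τ+0·τ²+3/8·τ³=131/64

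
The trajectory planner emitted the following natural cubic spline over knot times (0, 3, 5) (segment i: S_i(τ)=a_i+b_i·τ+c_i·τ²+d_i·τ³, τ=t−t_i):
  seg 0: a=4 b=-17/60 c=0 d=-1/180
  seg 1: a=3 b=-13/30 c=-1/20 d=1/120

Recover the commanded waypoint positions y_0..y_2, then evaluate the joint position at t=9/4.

y_0=4 y_1=3 y_2=2
S(9/4) = 4223/1280

y_0 = S_0(0) = a_0 = 4
y_1 = S_1(0) = a_1 = 3
y_2 = S_1(2) = 2
t_q=9/4 is in segment 0 (τ=9/4); S_0(τ)=4223/1280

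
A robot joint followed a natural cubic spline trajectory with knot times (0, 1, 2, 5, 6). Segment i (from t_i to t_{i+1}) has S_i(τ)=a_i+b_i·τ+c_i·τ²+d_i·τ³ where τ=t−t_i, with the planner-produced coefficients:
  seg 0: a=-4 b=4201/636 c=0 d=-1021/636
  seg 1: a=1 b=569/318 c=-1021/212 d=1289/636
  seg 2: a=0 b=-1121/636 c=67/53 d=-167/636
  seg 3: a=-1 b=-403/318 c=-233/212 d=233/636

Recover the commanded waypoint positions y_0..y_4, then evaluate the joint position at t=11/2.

y_0 = S_0(0) = a_0 = -4
y_1 = S_1(0) = a_1 = 1
y_2 = S_2(0) = a_2 = 0
y_3 = S_3(0) = a_3 = -1
y_4 = S_3(1) = -3
t_q=11/2 is in segment 3 (τ=1/2); S_3(τ)=-3159/1696

y_0=-4 y_1=1 y_2=0 y_3=-1 y_4=-3
S(11/2) = -3159/1696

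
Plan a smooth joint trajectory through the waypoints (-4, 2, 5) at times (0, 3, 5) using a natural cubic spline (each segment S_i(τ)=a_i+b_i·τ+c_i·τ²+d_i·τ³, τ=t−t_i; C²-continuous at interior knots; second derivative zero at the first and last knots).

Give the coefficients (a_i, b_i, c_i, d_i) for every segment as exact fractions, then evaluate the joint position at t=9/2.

  seg 0: a=-4 b=43/20 c=0 d=-1/60
  seg 1: a=2 b=17/10 c=-3/20 d=1/40
S(9/2) = 275/64

Δ: Δ0=2, Δ1=3/2
row 1: diag=10, rhs=-3; c'=1/5, d'=-3/10
back: M1=-3/10
M: M0=0, M1=-3/10, M2=0
seg 0: a=-4, c=M0/2=0, d=(M1−M0)/(6·3)=-1/60, b=Δ0−h0·(2M0+M1)/6=43/20
seg 1: a=2, c=M1/2=-3/20, d=(M2−M1)/(6·2)=1/40, b=Δ1−h1·(2M1+M2)/6=17/10
t_q=9/2 → seg 1, τ=3/2; S=2+17/10·τ+-3/20·τ²+1/40·τ³=275/64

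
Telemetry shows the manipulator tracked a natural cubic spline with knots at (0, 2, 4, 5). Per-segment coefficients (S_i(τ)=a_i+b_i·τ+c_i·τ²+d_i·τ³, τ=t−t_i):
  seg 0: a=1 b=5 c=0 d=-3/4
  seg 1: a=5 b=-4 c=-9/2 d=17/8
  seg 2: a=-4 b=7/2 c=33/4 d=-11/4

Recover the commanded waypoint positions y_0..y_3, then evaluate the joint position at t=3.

y_0 = S_0(0) = a_0 = 1
y_1 = S_1(0) = a_1 = 5
y_2 = S_2(0) = a_2 = -4
y_3 = S_2(1) = 5
t_q=3 is in segment 1 (τ=1); S_1(τ)=-11/8

y_0=1 y_1=5 y_2=-4 y_3=5
S(3) = -11/8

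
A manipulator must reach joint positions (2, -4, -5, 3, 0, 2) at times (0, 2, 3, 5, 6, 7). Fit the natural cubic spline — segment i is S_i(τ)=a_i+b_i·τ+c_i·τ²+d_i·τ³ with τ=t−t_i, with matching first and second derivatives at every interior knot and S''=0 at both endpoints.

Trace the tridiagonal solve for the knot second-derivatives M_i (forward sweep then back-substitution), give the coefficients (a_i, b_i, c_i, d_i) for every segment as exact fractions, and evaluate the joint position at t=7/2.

Δ: Δ0=-3, Δ1=-1, Δ2=4, Δ3=-3, Δ4=2
row 1: diag=6, rhs=12; c'=1/6, d'=2
row 2: denom=6−1·1/6=35/6; d'=(30−1·2)/(35/6)=24/5
row 3: denom=6−2·12/35=186/35; d'=(-42−2·24/5)/(186/35)=-301/31
row 4: denom=4−1·35/186=709/186; d'=(30−1·-301/31)/(709/186)=7386/709
back: M4=7386/709
back: M3=-301/31−35/186·7386/709=-8274/709
back: M2=24/5−12/35·-8274/709=6240/709
back: M1=2−1/6·6240/709=378/709
M: M0=0, M1=378/709, M2=6240/709, M3=-8274/709, M4=7386/709, M5=0
seg 0: a=2, c=M0/2=0, d=(M1−M0)/(6·2)=63/1418, b=Δ0−h0·(2M0+M1)/6=-2253/709
seg 1: a=-4, c=M1/2=189/709, d=(M2−M1)/(6·1)=977/709, b=Δ1−h1·(2M1+M2)/6=-1875/709
seg 2: a=-5, c=M2/2=3120/709, d=(M3−M2)/(6·2)=-2419/1418, b=Δ2−h2·(2M2+M3)/6=1434/709
seg 3: a=3, c=M3/2=-4137/709, d=(M4−M3)/(6·1)=2610/709, b=Δ3−h3·(2M3+M4)/6=-600/709
seg 4: a=0, c=M4/2=3693/709, d=(M5−M4)/(6·1)=-1231/709, b=Δ4−h4·(2M4+M5)/6=-1044/709
t_q=7/2 → seg 2, τ=1/2; S=-5+1434/709·τ+3120/709·τ²+-2419/1418·τ³=-35187/11344

  seg 0: a=2 b=-2253/709 c=0 d=63/1418
  seg 1: a=-4 b=-1875/709 c=189/709 d=977/709
  seg 2: a=-5 b=1434/709 c=3120/709 d=-2419/1418
  seg 3: a=3 b=-600/709 c=-4137/709 d=2610/709
  seg 4: a=0 b=-1044/709 c=3693/709 d=-1231/709
S(7/2) = -35187/11344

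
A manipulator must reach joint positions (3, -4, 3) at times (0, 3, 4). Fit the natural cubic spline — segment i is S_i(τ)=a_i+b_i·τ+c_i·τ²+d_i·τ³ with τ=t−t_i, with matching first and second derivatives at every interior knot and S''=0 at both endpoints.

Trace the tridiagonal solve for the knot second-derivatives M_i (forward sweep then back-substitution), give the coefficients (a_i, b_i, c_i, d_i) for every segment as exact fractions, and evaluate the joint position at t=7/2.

  seg 0: a=3 b=-35/6 c=0 d=7/18
  seg 1: a=-4 b=14/3 c=7/2 d=-7/6
S(7/2) = -15/16

Δ: Δ0=-7/3, Δ1=7
row 1: diag=8, rhs=56; c'=1/8, d'=7
back: M1=7
M: M0=0, M1=7, M2=0
seg 0: a=3, c=M0/2=0, d=(M1−M0)/(6·3)=7/18, b=Δ0−h0·(2M0+M1)/6=-35/6
seg 1: a=-4, c=M1/2=7/2, d=(M2−M1)/(6·1)=-7/6, b=Δ1−h1·(2M1+M2)/6=14/3
t_q=7/2 → seg 1, τ=1/2; S=-4+14/3·τ+7/2·τ²+-7/6·τ³=-15/16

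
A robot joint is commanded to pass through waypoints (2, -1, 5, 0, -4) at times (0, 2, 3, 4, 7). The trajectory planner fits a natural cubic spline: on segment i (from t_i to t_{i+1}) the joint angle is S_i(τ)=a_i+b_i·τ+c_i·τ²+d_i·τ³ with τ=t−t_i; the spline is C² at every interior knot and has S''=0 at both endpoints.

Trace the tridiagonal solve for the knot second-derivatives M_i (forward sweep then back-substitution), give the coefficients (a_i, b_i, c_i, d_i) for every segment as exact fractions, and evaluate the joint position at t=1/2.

Δ: Δ0=-3/2, Δ1=6, Δ2=-5, Δ3=-4/3
row 1: diag=6, rhs=45; c'=1/6, d'=15/2
row 2: denom=4−1·1/6=23/6; d'=(-66−1·15/2)/(23/6)=-441/23
row 3: denom=8−1·6/23=178/23; d'=(22−1·-441/23)/(178/23)=947/178
back: M3=947/178
back: M2=-441/23−6/23·947/178=-1830/89
back: M1=15/2−1/6·-1830/89=1945/178
M: M0=0, M1=1945/178, M2=-1830/89, M3=947/178, M4=0
seg 0: a=2, c=M0/2=0, d=(M1−M0)/(6·2)=1945/2136, b=Δ0−h0·(2M0+M1)/6=-1373/267
seg 1: a=-1, c=M1/2=1945/356, d=(M2−M1)/(6·1)=-5605/1068, b=Δ1−h1·(2M1+M2)/6=3089/534
seg 2: a=5, c=M2/2=-915/89, d=(M3−M2)/(6·1)=4607/1068, b=Δ2−h2·(2M2+M3)/6=1033/1068
seg 3: a=0, c=M3/2=947/356, d=(M4−M3)/(6·3)=-947/3204, b=Δ3−h3·(2M3+M4)/6=-3553/534
t_q=1/2 → seg 0, τ=1/2; S=2+-1373/267·τ+0·τ²+1945/2136·τ³=-2605/5696

  seg 0: a=2 b=-1373/267 c=0 d=1945/2136
  seg 1: a=-1 b=3089/534 c=1945/356 d=-5605/1068
  seg 2: a=5 b=1033/1068 c=-915/89 d=4607/1068
  seg 3: a=0 b=-3553/534 c=947/356 d=-947/3204
S(1/2) = -2605/5696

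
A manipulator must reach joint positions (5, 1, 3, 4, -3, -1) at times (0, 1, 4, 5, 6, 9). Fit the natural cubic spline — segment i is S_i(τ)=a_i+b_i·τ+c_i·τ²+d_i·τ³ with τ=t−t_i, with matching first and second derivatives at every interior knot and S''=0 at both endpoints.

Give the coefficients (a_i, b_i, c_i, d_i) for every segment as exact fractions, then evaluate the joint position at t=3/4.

Δ: Δ0=-4, Δ1=2/3, Δ2=1, Δ3=-7, Δ4=2/3
row 1: diag=8, rhs=28; c'=3/8, d'=7/2
row 2: denom=8−3·3/8=55/8; d'=(2−3·7/2)/(55/8)=-68/55
row 3: denom=4−1·8/55=212/55; d'=(-48−1·-68/55)/(212/55)=-643/53
row 4: denom=8−1·55/212=1641/212; d'=(46−1·-643/53)/(1641/212)=4108/547
back: M4=4108/547
back: M3=-643/53−55/212·4108/547=-7702/547
back: M2=-68/55−8/55·-7702/547=444/547
back: M1=7/2−3/8·444/547=1748/547
M: M0=0, M1=1748/547, M2=444/547, M3=-7702/547, M4=4108/547, M5=0
seg 0: a=5, c=M0/2=0, d=(M1−M0)/(6·1)=874/1641, b=Δ0−h0·(2M0+M1)/6=-7438/1641
seg 1: a=1, c=M1/2=874/547, d=(M2−M1)/(6·3)=-652/4923, b=Δ1−h1·(2M1+M2)/6=-4816/1641
seg 2: a=3, c=M2/2=222/547, d=(M3−M2)/(6·1)=-4073/1641, b=Δ2−h2·(2M2+M3)/6=5048/1641
seg 3: a=4, c=M3/2=-3851/547, d=(M4−M3)/(6·1)=5905/1641, b=Δ3−h3·(2M3+M4)/6=-5839/1641
seg 4: a=-3, c=M4/2=2054/547, d=(M5−M4)/(6·3)=-2054/4923, b=Δ4−h4·(2M4+M5)/6=-11230/1641
t_q=3/4 → seg 0, τ=3/4; S=5+-7438/1641·τ+0·τ²+874/1641·τ³=31949/17504

  seg 0: a=5 b=-7438/1641 c=0 d=874/1641
  seg 1: a=1 b=-4816/1641 c=874/547 d=-652/4923
  seg 2: a=3 b=5048/1641 c=222/547 d=-4073/1641
  seg 3: a=4 b=-5839/1641 c=-3851/547 d=5905/1641
  seg 4: a=-3 b=-11230/1641 c=2054/547 d=-2054/4923
S(3/4) = 31949/17504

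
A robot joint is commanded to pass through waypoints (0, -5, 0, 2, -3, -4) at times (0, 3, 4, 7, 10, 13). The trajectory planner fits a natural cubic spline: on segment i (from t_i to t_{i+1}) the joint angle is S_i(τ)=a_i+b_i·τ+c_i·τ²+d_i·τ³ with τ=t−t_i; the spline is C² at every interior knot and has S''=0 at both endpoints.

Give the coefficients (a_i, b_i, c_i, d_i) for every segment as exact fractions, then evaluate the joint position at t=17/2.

  seg 0: a=0 b=-1246/283 c=0 d=2323/7641
  seg 1: a=-5 b=1077/283 c=2323/849 d=-1309/849
  seg 2: a=0 b=3950/849 c=-1604/849 d=476/2547
  seg 3: a=2 b=-1390/849 c=-176/849 d=503/7641
  seg 4: a=-3 b=-937/849 c=109/283 d=-109/2547
S(17/2) = -1585/2264

Δ: Δ0=-5/3, Δ1=5, Δ2=2/3, Δ3=-5/3, Δ4=-1/3
row 1: diag=8, rhs=40; c'=1/8, d'=5
row 2: denom=8−1·1/8=63/8; d'=(-26−1·5)/(63/8)=-248/63
row 3: denom=12−3·8/21=76/7; d'=(-14−3·-248/63)/(76/7)=-23/114
row 4: denom=12−3·21/76=849/76; d'=(8−3·-23/114)/(849/76)=218/283
back: M4=218/283
back: M3=-23/114−21/76·218/283=-352/849
back: M2=-248/63−8/21·-352/849=-3208/849
back: M1=5−1/8·-3208/849=4646/849
M: M0=0, M1=4646/849, M2=-3208/849, M3=-352/849, M4=218/283, M5=0
seg 0: a=0, c=M0/2=0, d=(M1−M0)/(6·3)=2323/7641, b=Δ0−h0·(2M0+M1)/6=-1246/283
seg 1: a=-5, c=M1/2=2323/849, d=(M2−M1)/(6·1)=-1309/849, b=Δ1−h1·(2M1+M2)/6=1077/283
seg 2: a=0, c=M2/2=-1604/849, d=(M3−M2)/(6·3)=476/2547, b=Δ2−h2·(2M2+M3)/6=3950/849
seg 3: a=2, c=M3/2=-176/849, d=(M4−M3)/(6·3)=503/7641, b=Δ3−h3·(2M3+M4)/6=-1390/849
seg 4: a=-3, c=M4/2=109/283, d=(M5−M4)/(6·3)=-109/2547, b=Δ4−h4·(2M4+M5)/6=-937/849
t_q=17/2 → seg 3, τ=3/2; S=2+-1390/849·τ+-176/849·τ²+503/7641·τ³=-1585/2264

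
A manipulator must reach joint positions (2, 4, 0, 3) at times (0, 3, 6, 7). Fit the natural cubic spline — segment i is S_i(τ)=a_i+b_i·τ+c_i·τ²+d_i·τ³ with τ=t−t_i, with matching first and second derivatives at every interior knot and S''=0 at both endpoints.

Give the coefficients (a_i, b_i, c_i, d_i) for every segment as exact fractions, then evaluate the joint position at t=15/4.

Δ: Δ0=2/3, Δ1=-4/3, Δ2=3
row 1: diag=12, rhs=-12; c'=1/4, d'=-1
row 2: denom=8−3·1/4=29/4; d'=(26−3·-1)/(29/4)=4
back: M2=4
back: M1=-1−1/4·4=-2
M: M0=0, M1=-2, M2=4, M3=0
seg 0: a=2, c=M0/2=0, d=(M1−M0)/(6·3)=-1/9, b=Δ0−h0·(2M0+M1)/6=5/3
seg 1: a=4, c=M1/2=-1, d=(M2−M1)/(6·3)=1/3, b=Δ1−h1·(2M1+M2)/6=-4/3
seg 2: a=0, c=M2/2=2, d=(M3−M2)/(6·1)=-2/3, b=Δ2−h2·(2M2+M3)/6=5/3
t_q=15/4 → seg 1, τ=3/4; S=4+-4/3·τ+-1·τ²+1/3·τ³=165/64

  seg 0: a=2 b=5/3 c=0 d=-1/9
  seg 1: a=4 b=-4/3 c=-1 d=1/3
  seg 2: a=0 b=5/3 c=2 d=-2/3
S(15/4) = 165/64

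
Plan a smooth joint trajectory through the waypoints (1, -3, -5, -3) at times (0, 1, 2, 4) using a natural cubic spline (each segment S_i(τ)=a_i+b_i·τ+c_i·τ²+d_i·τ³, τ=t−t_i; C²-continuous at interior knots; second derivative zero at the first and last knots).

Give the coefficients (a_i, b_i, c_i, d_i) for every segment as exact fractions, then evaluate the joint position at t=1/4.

  seg 0: a=1 b=-101/23 c=0 d=9/23
  seg 1: a=-3 b=-74/23 c=27/23 d=1/23
  seg 2: a=-5 b=-17/23 c=30/23 d=-5/23
S(1/4) = -135/1472

Δ: Δ0=-4, Δ1=-2, Δ2=1
row 1: diag=4, rhs=12; c'=1/4, d'=3
row 2: denom=6−1·1/4=23/4; d'=(18−1·3)/(23/4)=60/23
back: M2=60/23
back: M1=3−1/4·60/23=54/23
M: M0=0, M1=54/23, M2=60/23, M3=0
seg 0: a=1, c=M0/2=0, d=(M1−M0)/(6·1)=9/23, b=Δ0−h0·(2M0+M1)/6=-101/23
seg 1: a=-3, c=M1/2=27/23, d=(M2−M1)/(6·1)=1/23, b=Δ1−h1·(2M1+M2)/6=-74/23
seg 2: a=-5, c=M2/2=30/23, d=(M3−M2)/(6·2)=-5/23, b=Δ2−h2·(2M2+M3)/6=-17/23
t_q=1/4 → seg 0, τ=1/4; S=1+-101/23·τ+0·τ²+9/23·τ³=-135/1472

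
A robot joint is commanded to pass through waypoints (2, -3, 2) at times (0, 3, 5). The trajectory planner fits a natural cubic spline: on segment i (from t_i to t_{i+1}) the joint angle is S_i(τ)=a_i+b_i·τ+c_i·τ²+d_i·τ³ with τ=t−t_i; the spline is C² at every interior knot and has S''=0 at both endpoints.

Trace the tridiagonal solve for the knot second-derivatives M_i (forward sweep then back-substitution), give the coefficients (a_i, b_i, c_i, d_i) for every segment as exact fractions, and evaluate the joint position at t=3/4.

Δ: Δ0=-5/3, Δ1=5/2
row 1: diag=10, rhs=25; c'=1/5, d'=5/2
back: M1=5/2
M: M0=0, M1=5/2, M2=0
seg 0: a=2, c=M0/2=0, d=(M1−M0)/(6·3)=5/36, b=Δ0−h0·(2M0+M1)/6=-35/12
seg 1: a=-3, c=M1/2=5/4, d=(M2−M1)/(6·2)=-5/24, b=Δ1−h1·(2M1+M2)/6=5/6
t_q=3/4 → seg 0, τ=3/4; S=2+-35/12·τ+0·τ²+5/36·τ³=-33/256

  seg 0: a=2 b=-35/12 c=0 d=5/36
  seg 1: a=-3 b=5/6 c=5/4 d=-5/24
S(3/4) = -33/256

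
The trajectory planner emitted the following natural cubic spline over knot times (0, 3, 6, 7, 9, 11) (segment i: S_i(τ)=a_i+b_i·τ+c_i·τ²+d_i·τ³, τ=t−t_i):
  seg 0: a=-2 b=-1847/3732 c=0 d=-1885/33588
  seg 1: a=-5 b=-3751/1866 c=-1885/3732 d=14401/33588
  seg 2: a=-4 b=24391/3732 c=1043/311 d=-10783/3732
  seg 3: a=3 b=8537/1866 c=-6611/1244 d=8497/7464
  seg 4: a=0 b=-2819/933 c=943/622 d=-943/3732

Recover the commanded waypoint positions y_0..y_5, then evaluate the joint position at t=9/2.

y_0 = S_0(0) = a_0 = -2
y_1 = S_1(0) = a_1 = -5
y_2 = S_2(0) = a_2 = -4
y_3 = S_3(0) = a_3 = 3
y_4 = S_4(0) = a_4 = 0
y_5 = S_4(2) = -2
t_q=9/2 is in segment 1 (τ=3/2); S_1(τ)=-76677/9952

y_0=-2 y_1=-5 y_2=-4 y_3=3 y_4=0 y_5=-2
S(9/2) = -76677/9952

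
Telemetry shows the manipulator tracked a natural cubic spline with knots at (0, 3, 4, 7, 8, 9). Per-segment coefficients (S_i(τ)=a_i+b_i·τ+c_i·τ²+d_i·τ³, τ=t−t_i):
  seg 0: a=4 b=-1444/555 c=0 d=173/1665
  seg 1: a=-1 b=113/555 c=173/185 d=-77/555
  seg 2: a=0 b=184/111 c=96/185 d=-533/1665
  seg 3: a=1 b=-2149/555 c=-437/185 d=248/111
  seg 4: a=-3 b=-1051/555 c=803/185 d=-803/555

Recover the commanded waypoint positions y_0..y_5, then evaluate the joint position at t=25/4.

y_0 = S_0(0) = a_0 = 4
y_1 = S_1(0) = a_1 = -1
y_2 = S_2(0) = a_2 = 0
y_3 = S_3(0) = a_3 = 1
y_4 = S_4(0) = a_4 = -3
y_5 = S_4(1) = -2
t_q=25/4 is in segment 2 (τ=9/4); S_2(τ)=32091/11840

y_0=4 y_1=-1 y_2=0 y_3=1 y_4=-3 y_5=-2
S(25/4) = 32091/11840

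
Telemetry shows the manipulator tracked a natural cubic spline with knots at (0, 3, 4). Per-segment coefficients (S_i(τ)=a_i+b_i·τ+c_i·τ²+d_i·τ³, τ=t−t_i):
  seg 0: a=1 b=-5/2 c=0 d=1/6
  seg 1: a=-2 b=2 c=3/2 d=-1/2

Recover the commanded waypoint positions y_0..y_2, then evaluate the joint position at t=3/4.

y_0 = S_0(0) = a_0 = 1
y_1 = S_1(0) = a_1 = -2
y_2 = S_1(1) = 1
t_q=3/4 is in segment 0 (τ=3/4); S_0(τ)=-103/128

y_0=1 y_1=-2 y_2=1
S(3/4) = -103/128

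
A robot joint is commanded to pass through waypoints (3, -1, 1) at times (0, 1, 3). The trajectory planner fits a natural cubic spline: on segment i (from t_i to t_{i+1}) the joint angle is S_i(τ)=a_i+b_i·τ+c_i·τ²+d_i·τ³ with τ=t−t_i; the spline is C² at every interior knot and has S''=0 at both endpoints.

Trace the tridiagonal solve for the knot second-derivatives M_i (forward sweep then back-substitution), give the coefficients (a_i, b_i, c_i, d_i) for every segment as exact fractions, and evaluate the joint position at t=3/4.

  seg 0: a=3 b=-29/6 c=0 d=5/6
  seg 1: a=-1 b=-7/3 c=5/2 d=-5/12
S(3/4) = -35/128

Δ: Δ0=-4, Δ1=1
row 1: diag=6, rhs=30; c'=1/3, d'=5
back: M1=5
M: M0=0, M1=5, M2=0
seg 0: a=3, c=M0/2=0, d=(M1−M0)/(6·1)=5/6, b=Δ0−h0·(2M0+M1)/6=-29/6
seg 1: a=-1, c=M1/2=5/2, d=(M2−M1)/(6·2)=-5/12, b=Δ1−h1·(2M1+M2)/6=-7/3
t_q=3/4 → seg 0, τ=3/4; S=3+-29/6·τ+0·τ²+5/6·τ³=-35/128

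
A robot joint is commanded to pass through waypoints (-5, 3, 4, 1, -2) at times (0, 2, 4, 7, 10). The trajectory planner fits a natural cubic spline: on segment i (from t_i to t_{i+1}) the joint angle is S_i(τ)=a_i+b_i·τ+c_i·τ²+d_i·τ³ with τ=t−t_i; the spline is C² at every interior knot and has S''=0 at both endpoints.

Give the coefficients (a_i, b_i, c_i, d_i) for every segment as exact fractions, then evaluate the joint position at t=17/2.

Δ: Δ0=4, Δ1=1/2, Δ2=-1, Δ3=-1
row 1: diag=8, rhs=-21; c'=1/4, d'=-21/8
row 2: denom=10−2·1/4=19/2; d'=(-9−2·-21/8)/(19/2)=-15/38
row 3: denom=12−3·6/19=210/19; d'=(0−3·-15/38)/(210/19)=3/28
back: M3=3/28
back: M2=-15/38−6/19·3/28=-3/7
back: M1=-21/8−1/4·-3/7=-141/56
M: M0=0, M1=-141/56, M2=-3/7, M3=3/28, M4=0
seg 0: a=-5, c=M0/2=0, d=(M1−M0)/(6·2)=-47/224, b=Δ0−h0·(2M0+M1)/6=271/56
seg 1: a=3, c=M1/2=-141/112, d=(M2−M1)/(6·2)=39/224, b=Δ1−h1·(2M1+M2)/6=65/28
seg 2: a=4, c=M2/2=-3/14, d=(M3−M2)/(6·3)=5/168, b=Δ2−h2·(2M2+M3)/6=-5/8
seg 3: a=1, c=M3/2=3/56, d=(M4−M3)/(6·3)=-1/168, b=Δ3−h3·(2M3+M4)/6=-31/28
t_q=17/2 → seg 3, τ=3/2; S=1+-31/28·τ+3/56·τ²+-1/168·τ³=-251/448

  seg 0: a=-5 b=271/56 c=0 d=-47/224
  seg 1: a=3 b=65/28 c=-141/112 d=39/224
  seg 2: a=4 b=-5/8 c=-3/14 d=5/168
  seg 3: a=1 b=-31/28 c=3/56 d=-1/168
S(17/2) = -251/448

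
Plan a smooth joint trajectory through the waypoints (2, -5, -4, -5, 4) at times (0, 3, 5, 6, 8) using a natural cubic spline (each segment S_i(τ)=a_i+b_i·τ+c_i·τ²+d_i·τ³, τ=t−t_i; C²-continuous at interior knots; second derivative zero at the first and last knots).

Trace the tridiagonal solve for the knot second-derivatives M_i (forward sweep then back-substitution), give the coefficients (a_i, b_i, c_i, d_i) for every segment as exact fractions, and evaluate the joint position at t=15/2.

Δ: Δ0=-7/3, Δ1=1/2, Δ2=-1, Δ3=9/2
row 1: diag=10, rhs=17; c'=1/5, d'=17/10
row 2: denom=6−2·1/5=28/5; d'=(-9−2·17/10)/(28/5)=-31/14
row 3: denom=6−1·5/28=163/28; d'=(33−1·-31/14)/(163/28)=986/163
back: M3=986/163
back: M2=-31/14−5/28·986/163=-537/163
back: M1=17/10−1/5·-537/163=769/326
M: M0=0, M1=769/326, M2=-537/163, M3=986/163, M4=0
seg 0: a=2, c=M0/2=0, d=(M1−M0)/(6·3)=769/5868, b=Δ0−h0·(2M0+M1)/6=-6871/1956
seg 1: a=-5, c=M1/2=769/652, d=(M2−M1)/(6·2)=-1843/3912, b=Δ1−h1·(2M1+M2)/6=25/978
seg 2: a=-4, c=M2/2=-537/326, d=(M3−M2)/(6·1)=1523/978, b=Δ2−h2·(2M2+M3)/6=-445/489
seg 3: a=-5, c=M3/2=493/163, d=(M4−M3)/(6·2)=-493/978, b=Δ3−h3·(2M3+M4)/6=457/978
t_q=15/2 → seg 3, τ=3/2; S=-5+457/978·τ+493/163·τ²+-493/978·τ³=2099/2608

  seg 0: a=2 b=-6871/1956 c=0 d=769/5868
  seg 1: a=-5 b=25/978 c=769/652 d=-1843/3912
  seg 2: a=-4 b=-445/489 c=-537/326 d=1523/978
  seg 3: a=-5 b=457/978 c=493/163 d=-493/978
S(15/2) = 2099/2608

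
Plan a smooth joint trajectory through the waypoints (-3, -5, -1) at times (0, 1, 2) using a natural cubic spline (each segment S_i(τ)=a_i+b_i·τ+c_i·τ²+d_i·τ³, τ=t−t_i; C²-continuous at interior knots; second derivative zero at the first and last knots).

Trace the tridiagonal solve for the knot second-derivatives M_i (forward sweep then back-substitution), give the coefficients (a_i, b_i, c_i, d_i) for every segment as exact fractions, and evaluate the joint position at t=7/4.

Δ: Δ0=-2, Δ1=4
row 1: diag=4, rhs=36; c'=1/4, d'=9
back: M1=9
M: M0=0, M1=9, M2=0
seg 0: a=-3, c=M0/2=0, d=(M1−M0)/(6·1)=3/2, b=Δ0−h0·(2M0+M1)/6=-7/2
seg 1: a=-5, c=M1/2=9/2, d=(M2−M1)/(6·1)=-3/2, b=Δ1−h1·(2M1+M2)/6=1
t_q=7/4 → seg 1, τ=3/4; S=-5+1·τ+9/2·τ²+-3/2·τ³=-301/128

  seg 0: a=-3 b=-7/2 c=0 d=3/2
  seg 1: a=-5 b=1 c=9/2 d=-3/2
S(7/4) = -301/128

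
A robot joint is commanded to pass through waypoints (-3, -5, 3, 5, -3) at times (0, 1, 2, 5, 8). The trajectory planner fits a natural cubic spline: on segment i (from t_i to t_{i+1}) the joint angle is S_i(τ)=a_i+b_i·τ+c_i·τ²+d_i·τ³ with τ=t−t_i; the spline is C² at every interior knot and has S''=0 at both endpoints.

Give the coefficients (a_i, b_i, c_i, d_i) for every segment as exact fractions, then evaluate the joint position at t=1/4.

Δ: Δ0=-2, Δ1=8, Δ2=2/3, Δ3=-8/3
row 1: diag=4, rhs=60; c'=1/4, d'=15
row 2: denom=8−1·1/4=31/4; d'=(-44−1·15)/(31/4)=-236/31
row 3: denom=12−3·12/31=336/31; d'=(-20−3·-236/31)/(336/31)=11/42
back: M3=11/42
back: M2=-236/31−12/31·11/42=-54/7
back: M1=15−1/4·-54/7=237/14
M: M0=0, M1=237/14, M2=-54/7, M3=11/42, M4=0
seg 0: a=-3, c=M0/2=0, d=(M1−M0)/(6·1)=79/28, b=Δ0−h0·(2M0+M1)/6=-135/28
seg 1: a=-5, c=M1/2=237/28, d=(M2−M1)/(6·1)=-115/28, b=Δ1−h1·(2M1+M2)/6=51/14
seg 2: a=3, c=M2/2=-27/7, d=(M3−M2)/(6·3)=335/756, b=Δ2−h2·(2M2+M3)/6=33/4
seg 3: a=5, c=M3/2=11/84, d=(M4−M3)/(6·3)=-11/756, b=Δ3−h3·(2M3+M4)/6=-41/14
t_q=1/4 → seg 0, τ=1/4; S=-3+-135/28·τ+0·τ²+79/28·τ³=-7457/1792

  seg 0: a=-3 b=-135/28 c=0 d=79/28
  seg 1: a=-5 b=51/14 c=237/28 d=-115/28
  seg 2: a=3 b=33/4 c=-27/7 d=335/756
  seg 3: a=5 b=-41/14 c=11/84 d=-11/756
S(1/4) = -7457/1792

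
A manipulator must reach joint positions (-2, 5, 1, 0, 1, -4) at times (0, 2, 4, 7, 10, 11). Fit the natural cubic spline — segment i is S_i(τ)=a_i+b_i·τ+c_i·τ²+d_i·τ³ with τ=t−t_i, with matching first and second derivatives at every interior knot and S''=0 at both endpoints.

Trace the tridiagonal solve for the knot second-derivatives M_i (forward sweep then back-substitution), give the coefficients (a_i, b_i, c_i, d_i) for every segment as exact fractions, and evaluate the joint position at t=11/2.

Δ: Δ0=7/2, Δ1=-2, Δ2=-1/3, Δ3=1/3, Δ4=-5
row 1: diag=8, rhs=-33; c'=1/4, d'=-33/8
row 2: denom=10−2·1/4=19/2; d'=(10−2·-33/8)/(19/2)=73/38
row 3: denom=12−3·6/19=210/19; d'=(4−3·73/38)/(210/19)=-67/420
row 4: denom=8−3·19/70=503/70; d'=(-32−3·-67/420)/(503/70)=-4413/1006
back: M4=-4413/1006
back: M3=-67/420−19/70·-4413/1006=1556/1509
back: M2=73/38−6/19·1556/1509=1605/1006
back: M1=-33/8−1/4·1605/1006=-4551/1006
M: M0=0, M1=-4551/1006, M2=1605/1006, M3=1556/1509, M4=-4413/1006, M5=0
seg 0: a=-2, c=M0/2=0, d=(M1−M0)/(6·2)=-1517/4024, b=Δ0−h0·(2M0+M1)/6=2519/503
seg 1: a=5, c=M1/2=-4551/2012, d=(M2−M1)/(6·2)=513/1006, b=Δ1−h1·(2M1+M2)/6=487/1006
seg 2: a=1, c=M2/2=1605/2012, d=(M3−M2)/(6·3)=-1703/54324, b=Δ2−h2·(2M2+M3)/6=-2459/1006
seg 3: a=0, c=M3/2=778/1509, d=(M4−M3)/(6·3)=-16351/54324, b=Δ3−h3·(2M3+M4)/6=3009/2012
seg 4: a=1, c=M4/2=-4413/2012, d=(M5−M4)/(6·1)=1471/2012, b=Δ4−h4·(2M4+M5)/6=-3559/1006
t_q=11/2 → seg 2, τ=3/2; S=1+-2459/1006·τ+1605/2012·τ²+-1703/54324·τ³=-15733/16096

  seg 0: a=-2 b=2519/503 c=0 d=-1517/4024
  seg 1: a=5 b=487/1006 c=-4551/2012 d=513/1006
  seg 2: a=1 b=-2459/1006 c=1605/2012 d=-1703/54324
  seg 3: a=0 b=3009/2012 c=778/1509 d=-16351/54324
  seg 4: a=1 b=-3559/1006 c=-4413/2012 d=1471/2012
S(11/2) = -15733/16096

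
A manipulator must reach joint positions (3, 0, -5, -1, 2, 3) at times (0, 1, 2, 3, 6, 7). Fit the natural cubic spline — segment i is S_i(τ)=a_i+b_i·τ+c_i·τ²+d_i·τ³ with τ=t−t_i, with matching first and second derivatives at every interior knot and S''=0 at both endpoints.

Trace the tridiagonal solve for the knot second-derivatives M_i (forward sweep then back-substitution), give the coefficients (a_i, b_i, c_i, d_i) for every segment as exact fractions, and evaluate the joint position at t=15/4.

Δ: Δ0=-3, Δ1=-5, Δ2=4, Δ3=1, Δ4=1
row 1: diag=4, rhs=-12; c'=1/4, d'=-3
row 2: denom=4−1·1/4=15/4; d'=(54−1·-3)/(15/4)=76/5
row 3: denom=8−1·4/15=116/15; d'=(-18−1·76/5)/(116/15)=-249/58
row 4: denom=8−3·45/116=793/116; d'=(0−3·-249/58)/(793/116)=1494/793
back: M4=1494/793
back: M3=-249/58−45/116·1494/793=-3984/793
back: M2=76/5−4/15·-3984/793=13116/793
back: M1=-3−1/4·13116/793=-5658/793
M: M0=0, M1=-5658/793, M2=13116/793, M3=-3984/793, M4=1494/793, M5=0
seg 0: a=3, c=M0/2=0, d=(M1−M0)/(6·1)=-943/793, b=Δ0−h0·(2M0+M1)/6=-1436/793
seg 1: a=0, c=M1/2=-2829/793, d=(M2−M1)/(6·1)=3129/793, b=Δ1−h1·(2M1+M2)/6=-4265/793
seg 2: a=-5, c=M2/2=6558/793, d=(M3−M2)/(6·1)=-2850/793, b=Δ2−h2·(2M2+M3)/6=-536/793
seg 3: a=-1, c=M3/2=-1992/793, d=(M4−M3)/(6·3)=913/2379, b=Δ3−h3·(2M3+M4)/6=310/61
seg 4: a=2, c=M4/2=747/793, d=(M5−M4)/(6·1)=-249/793, b=Δ4−h4·(2M4+M5)/6=295/793
t_q=15/4 → seg 3, τ=3/4; S=-1+310/61·τ+-1992/793·τ²+913/2379·τ³=79193/50752

  seg 0: a=3 b=-1436/793 c=0 d=-943/793
  seg 1: a=0 b=-4265/793 c=-2829/793 d=3129/793
  seg 2: a=-5 b=-536/793 c=6558/793 d=-2850/793
  seg 3: a=-1 b=310/61 c=-1992/793 d=913/2379
  seg 4: a=2 b=295/793 c=747/793 d=-249/793
S(15/4) = 79193/50752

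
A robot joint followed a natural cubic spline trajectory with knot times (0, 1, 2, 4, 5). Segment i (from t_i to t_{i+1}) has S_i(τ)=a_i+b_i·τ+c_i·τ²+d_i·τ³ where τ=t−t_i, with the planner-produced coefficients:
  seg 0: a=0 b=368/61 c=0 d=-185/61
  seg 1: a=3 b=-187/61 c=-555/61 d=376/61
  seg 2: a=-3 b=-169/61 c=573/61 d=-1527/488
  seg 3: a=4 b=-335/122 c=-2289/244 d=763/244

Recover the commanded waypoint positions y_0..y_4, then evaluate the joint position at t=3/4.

y_0=0 y_1=3 y_2=-3 y_3=4 y_4=-5
S(3/4) = 12669/3904

y_0 = S_0(0) = a_0 = 0
y_1 = S_1(0) = a_1 = 3
y_2 = S_2(0) = a_2 = -3
y_3 = S_3(0) = a_3 = 4
y_4 = S_3(1) = -5
t_q=3/4 is in segment 0 (τ=3/4); S_0(τ)=12669/3904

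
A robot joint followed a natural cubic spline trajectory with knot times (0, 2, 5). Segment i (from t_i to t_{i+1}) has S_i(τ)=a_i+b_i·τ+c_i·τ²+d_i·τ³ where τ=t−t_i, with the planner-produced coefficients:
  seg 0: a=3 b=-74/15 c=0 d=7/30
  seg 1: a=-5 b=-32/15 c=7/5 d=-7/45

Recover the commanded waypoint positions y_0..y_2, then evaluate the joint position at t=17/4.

y_0 = S_0(0) = a_0 = 3
y_1 = S_1(0) = a_1 = -5
y_2 = S_1(3) = -3
t_q=17/4 is in segment 1 (τ=9/4); S_1(τ)=-287/64

y_0=3 y_1=-5 y_2=-3
S(17/4) = -287/64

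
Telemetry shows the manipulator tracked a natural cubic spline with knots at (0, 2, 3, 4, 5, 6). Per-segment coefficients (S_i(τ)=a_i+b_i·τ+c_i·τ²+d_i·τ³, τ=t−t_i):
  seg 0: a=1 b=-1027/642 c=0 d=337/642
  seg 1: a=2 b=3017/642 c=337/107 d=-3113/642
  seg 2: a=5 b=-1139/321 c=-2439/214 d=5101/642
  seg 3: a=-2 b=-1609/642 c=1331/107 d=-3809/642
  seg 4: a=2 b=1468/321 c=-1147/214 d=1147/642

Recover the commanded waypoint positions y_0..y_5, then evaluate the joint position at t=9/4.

y_0=1 y_1=2 y_2=5 y_3=-2 y_4=2 y_5=3
S(9/4) = 45141/13696

y_0 = S_0(0) = a_0 = 1
y_1 = S_1(0) = a_1 = 2
y_2 = S_2(0) = a_2 = 5
y_3 = S_3(0) = a_3 = -2
y_4 = S_4(0) = a_4 = 2
y_5 = S_4(1) = 3
t_q=9/4 is in segment 1 (τ=1/4); S_1(τ)=45141/13696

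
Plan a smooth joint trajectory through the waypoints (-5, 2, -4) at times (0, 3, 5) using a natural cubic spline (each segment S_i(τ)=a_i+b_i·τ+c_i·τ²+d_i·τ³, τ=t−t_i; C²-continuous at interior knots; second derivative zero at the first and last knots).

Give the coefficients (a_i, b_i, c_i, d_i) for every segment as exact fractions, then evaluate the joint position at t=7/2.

Δ: Δ0=7/3, Δ1=-3
row 1: diag=10, rhs=-32; c'=1/5, d'=-16/5
back: M1=-16/5
M: M0=0, M1=-16/5, M2=0
seg 0: a=-5, c=M0/2=0, d=(M1−M0)/(6·3)=-8/45, b=Δ0−h0·(2M0+M1)/6=59/15
seg 1: a=2, c=M1/2=-8/5, d=(M2−M1)/(6·2)=4/15, b=Δ1−h1·(2M1+M2)/6=-13/15
t_q=7/2 → seg 1, τ=1/2; S=2+-13/15·τ+-8/5·τ²+4/15·τ³=6/5

  seg 0: a=-5 b=59/15 c=0 d=-8/45
  seg 1: a=2 b=-13/15 c=-8/5 d=4/15
S(7/2) = 6/5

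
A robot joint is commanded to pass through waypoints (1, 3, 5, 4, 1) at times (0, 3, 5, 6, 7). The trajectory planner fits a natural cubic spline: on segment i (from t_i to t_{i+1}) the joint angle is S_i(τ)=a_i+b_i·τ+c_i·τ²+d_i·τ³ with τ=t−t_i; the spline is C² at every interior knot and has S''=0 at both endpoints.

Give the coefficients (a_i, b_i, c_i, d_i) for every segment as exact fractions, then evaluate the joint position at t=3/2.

Δ: Δ0=2/3, Δ1=1, Δ2=-1, Δ3=-3
row 1: diag=10, rhs=2; c'=1/5, d'=1/5
row 2: denom=6−2·1/5=28/5; d'=(-12−2·1/5)/(28/5)=-31/14
row 3: denom=4−1·5/28=107/28; d'=(-12−1·-31/14)/(107/28)=-274/107
back: M3=-274/107
back: M2=-31/14−5/28·-274/107=-188/107
back: M1=1/5−1/5·-188/107=59/107
M: M0=0, M1=59/107, M2=-188/107, M3=-274/107, M4=0
seg 0: a=1, c=M0/2=0, d=(M1−M0)/(6·3)=59/1926, b=Δ0−h0·(2M0+M1)/6=251/642
seg 1: a=3, c=M1/2=59/214, d=(M2−M1)/(6·2)=-247/1284, b=Δ1−h1·(2M1+M2)/6=391/321
seg 2: a=5, c=M2/2=-94/107, d=(M3−M2)/(6·1)=-43/321, b=Δ2−h2·(2M2+M3)/6=4/321
seg 3: a=4, c=M3/2=-137/107, d=(M4−M3)/(6·1)=137/321, b=Δ3−h3·(2M3+M4)/6=-689/321
t_q=3/2 → seg 0, τ=3/2; S=1+251/642·τ+0·τ²+59/1926·τ³=2893/1712

  seg 0: a=1 b=251/642 c=0 d=59/1926
  seg 1: a=3 b=391/321 c=59/214 d=-247/1284
  seg 2: a=5 b=4/321 c=-94/107 d=-43/321
  seg 3: a=4 b=-689/321 c=-137/107 d=137/321
S(3/2) = 2893/1712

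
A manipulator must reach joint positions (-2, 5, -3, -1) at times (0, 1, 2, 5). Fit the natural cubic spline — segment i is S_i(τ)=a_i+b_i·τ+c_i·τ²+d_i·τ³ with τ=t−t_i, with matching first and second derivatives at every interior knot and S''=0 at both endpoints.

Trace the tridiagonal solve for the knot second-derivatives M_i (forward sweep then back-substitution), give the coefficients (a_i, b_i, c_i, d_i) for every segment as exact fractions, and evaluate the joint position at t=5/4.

Δ: Δ0=7, Δ1=-8, Δ2=2/3
row 1: diag=4, rhs=-90; c'=1/4, d'=-45/2
row 2: denom=8−1·1/4=31/4; d'=(52−1·-45/2)/(31/4)=298/31
back: M2=298/31
back: M1=-45/2−1/4·298/31=-772/31
M: M0=0, M1=-772/31, M2=298/31, M3=0
seg 0: a=-2, c=M0/2=0, d=(M1−M0)/(6·1)=-386/93, b=Δ0−h0·(2M0+M1)/6=1037/93
seg 1: a=5, c=M1/2=-386/31, d=(M2−M1)/(6·1)=535/93, b=Δ1−h1·(2M1+M2)/6=-121/93
seg 2: a=-3, c=M2/2=149/31, d=(M3−M2)/(6·3)=-149/279, b=Δ2−h2·(2M2+M3)/6=-832/93
t_q=5/4 → seg 1, τ=1/4; S=5+-121/93·τ+-386/31·τ²+535/93·τ³=7909/1984

  seg 0: a=-2 b=1037/93 c=0 d=-386/93
  seg 1: a=5 b=-121/93 c=-386/31 d=535/93
  seg 2: a=-3 b=-832/93 c=149/31 d=-149/279
S(5/4) = 7909/1984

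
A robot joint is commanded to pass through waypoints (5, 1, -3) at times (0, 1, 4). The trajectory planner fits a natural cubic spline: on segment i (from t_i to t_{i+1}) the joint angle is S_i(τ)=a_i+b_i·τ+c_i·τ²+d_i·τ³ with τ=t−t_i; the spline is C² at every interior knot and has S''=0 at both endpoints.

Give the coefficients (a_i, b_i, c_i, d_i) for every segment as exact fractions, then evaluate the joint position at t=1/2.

Δ: Δ0=-4, Δ1=-4/3
row 1: diag=8, rhs=16; c'=3/8, d'=2
back: M1=2
M: M0=0, M1=2, M2=0
seg 0: a=5, c=M0/2=0, d=(M1−M0)/(6·1)=1/3, b=Δ0−h0·(2M0+M1)/6=-13/3
seg 1: a=1, c=M1/2=1, d=(M2−M1)/(6·3)=-1/9, b=Δ1−h1·(2M1+M2)/6=-10/3
t_q=1/2 → seg 0, τ=1/2; S=5+-13/3·τ+0·τ²+1/3·τ³=23/8

  seg 0: a=5 b=-13/3 c=0 d=1/3
  seg 1: a=1 b=-10/3 c=1 d=-1/9
S(1/2) = 23/8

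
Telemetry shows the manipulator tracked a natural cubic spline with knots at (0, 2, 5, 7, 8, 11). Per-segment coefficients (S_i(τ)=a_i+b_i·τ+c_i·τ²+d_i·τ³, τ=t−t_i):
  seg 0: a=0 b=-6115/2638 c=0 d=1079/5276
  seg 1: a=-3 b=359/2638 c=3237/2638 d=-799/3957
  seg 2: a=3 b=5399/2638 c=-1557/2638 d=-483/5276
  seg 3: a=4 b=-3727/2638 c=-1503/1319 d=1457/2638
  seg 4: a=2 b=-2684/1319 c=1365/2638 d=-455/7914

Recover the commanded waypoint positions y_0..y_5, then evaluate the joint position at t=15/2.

y_0=0 y_1=-3 y_2=3 y_3=4 y_4=2 y_5=-1
S(15/2) = 64953/21104

y_0 = S_0(0) = a_0 = 0
y_1 = S_1(0) = a_1 = -3
y_2 = S_2(0) = a_2 = 3
y_3 = S_3(0) = a_3 = 4
y_4 = S_4(0) = a_4 = 2
y_5 = S_4(3) = -1
t_q=15/2 is in segment 3 (τ=1/2); S_3(τ)=64953/21104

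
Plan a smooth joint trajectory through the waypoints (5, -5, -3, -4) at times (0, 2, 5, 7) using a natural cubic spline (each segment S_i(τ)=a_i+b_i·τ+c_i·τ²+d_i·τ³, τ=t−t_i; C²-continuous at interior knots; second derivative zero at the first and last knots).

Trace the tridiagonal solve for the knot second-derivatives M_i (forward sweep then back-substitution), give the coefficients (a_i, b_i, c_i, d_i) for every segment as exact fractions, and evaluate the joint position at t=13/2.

Δ: Δ0=-5, Δ1=2/3, Δ2=-1/2
row 1: diag=10, rhs=34; c'=3/10, d'=17/5
row 2: denom=10−3·3/10=91/10; d'=(-7−3·17/5)/(91/10)=-172/91
back: M2=-172/91
back: M1=17/5−3/10·-172/91=361/91
M: M0=0, M1=361/91, M2=-172/91, M3=0
seg 0: a=5, c=M0/2=0, d=(M1−M0)/(6·2)=361/1092, b=Δ0−h0·(2M0+M1)/6=-1726/273
seg 1: a=-5, c=M1/2=361/182, d=(M2−M1)/(6·3)=-41/126, b=Δ1−h1·(2M1+M2)/6=-643/273
seg 2: a=-3, c=M2/2=-86/91, d=(M3−M2)/(6·2)=43/273, b=Δ2−h2·(2M2+M3)/6=415/546
t_q=13/2 → seg 2, τ=3/2; S=-3+415/546·τ+-86/91·τ²+43/273·τ³=-2515/728

  seg 0: a=5 b=-1726/273 c=0 d=361/1092
  seg 1: a=-5 b=-643/273 c=361/182 d=-41/126
  seg 2: a=-3 b=415/546 c=-86/91 d=43/273
S(13/2) = -2515/728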